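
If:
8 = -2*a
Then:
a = -4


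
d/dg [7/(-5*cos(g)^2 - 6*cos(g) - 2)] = -14*(5*cos(g) + 3)*sin(g)/(5*cos(g)^2 + 6*cos(g) + 2)^2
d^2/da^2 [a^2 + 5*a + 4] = 2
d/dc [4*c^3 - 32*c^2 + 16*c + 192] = 12*c^2 - 64*c + 16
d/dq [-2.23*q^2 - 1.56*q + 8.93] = -4.46*q - 1.56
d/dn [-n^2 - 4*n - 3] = -2*n - 4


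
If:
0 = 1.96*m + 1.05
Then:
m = -0.54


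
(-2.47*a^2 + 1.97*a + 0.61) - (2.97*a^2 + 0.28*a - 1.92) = -5.44*a^2 + 1.69*a + 2.53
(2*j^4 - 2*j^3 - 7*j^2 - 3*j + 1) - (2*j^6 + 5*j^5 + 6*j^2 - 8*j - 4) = -2*j^6 - 5*j^5 + 2*j^4 - 2*j^3 - 13*j^2 + 5*j + 5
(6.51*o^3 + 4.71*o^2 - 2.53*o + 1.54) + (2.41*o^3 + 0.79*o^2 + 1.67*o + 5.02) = 8.92*o^3 + 5.5*o^2 - 0.86*o + 6.56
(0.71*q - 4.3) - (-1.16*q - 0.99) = 1.87*q - 3.31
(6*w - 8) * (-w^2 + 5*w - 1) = -6*w^3 + 38*w^2 - 46*w + 8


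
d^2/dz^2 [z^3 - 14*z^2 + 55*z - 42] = 6*z - 28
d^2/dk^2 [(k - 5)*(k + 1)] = 2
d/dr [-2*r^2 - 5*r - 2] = -4*r - 5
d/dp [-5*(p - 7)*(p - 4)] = 55 - 10*p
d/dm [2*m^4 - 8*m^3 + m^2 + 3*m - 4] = 8*m^3 - 24*m^2 + 2*m + 3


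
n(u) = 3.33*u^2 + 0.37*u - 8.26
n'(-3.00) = -19.61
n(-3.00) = 20.60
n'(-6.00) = -39.59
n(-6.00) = 109.40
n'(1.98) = 13.56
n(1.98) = 5.53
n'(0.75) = 5.36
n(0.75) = -6.11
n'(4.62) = 31.14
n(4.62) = 64.53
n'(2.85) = 19.35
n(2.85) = 19.84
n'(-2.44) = -15.88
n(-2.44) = 10.66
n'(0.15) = 1.37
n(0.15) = -8.13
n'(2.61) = 17.75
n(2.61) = 15.39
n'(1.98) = 13.56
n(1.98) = 5.53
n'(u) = 6.66*u + 0.37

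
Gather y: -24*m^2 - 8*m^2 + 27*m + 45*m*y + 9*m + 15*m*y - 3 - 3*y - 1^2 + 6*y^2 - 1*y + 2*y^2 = -32*m^2 + 36*m + 8*y^2 + y*(60*m - 4) - 4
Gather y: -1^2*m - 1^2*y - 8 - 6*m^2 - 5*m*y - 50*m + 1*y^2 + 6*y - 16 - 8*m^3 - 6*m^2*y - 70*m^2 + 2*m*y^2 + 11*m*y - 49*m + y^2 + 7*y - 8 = -8*m^3 - 76*m^2 - 100*m + y^2*(2*m + 2) + y*(-6*m^2 + 6*m + 12) - 32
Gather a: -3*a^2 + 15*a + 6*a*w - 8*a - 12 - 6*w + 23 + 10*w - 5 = -3*a^2 + a*(6*w + 7) + 4*w + 6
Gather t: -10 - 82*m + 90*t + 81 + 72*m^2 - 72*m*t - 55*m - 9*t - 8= 72*m^2 - 137*m + t*(81 - 72*m) + 63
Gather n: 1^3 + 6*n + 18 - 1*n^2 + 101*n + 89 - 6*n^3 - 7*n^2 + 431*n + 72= -6*n^3 - 8*n^2 + 538*n + 180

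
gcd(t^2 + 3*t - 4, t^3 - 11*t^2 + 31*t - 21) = t - 1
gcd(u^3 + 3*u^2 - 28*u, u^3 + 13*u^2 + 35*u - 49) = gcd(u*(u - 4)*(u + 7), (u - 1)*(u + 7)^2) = u + 7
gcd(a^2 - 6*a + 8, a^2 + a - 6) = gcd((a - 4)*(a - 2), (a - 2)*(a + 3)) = a - 2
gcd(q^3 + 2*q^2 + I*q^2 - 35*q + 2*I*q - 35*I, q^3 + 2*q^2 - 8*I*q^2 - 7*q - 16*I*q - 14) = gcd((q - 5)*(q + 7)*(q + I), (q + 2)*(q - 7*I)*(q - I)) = 1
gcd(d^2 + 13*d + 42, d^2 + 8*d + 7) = d + 7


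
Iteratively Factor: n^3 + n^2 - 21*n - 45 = (n + 3)*(n^2 - 2*n - 15) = (n + 3)^2*(n - 5)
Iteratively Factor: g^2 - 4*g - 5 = (g + 1)*(g - 5)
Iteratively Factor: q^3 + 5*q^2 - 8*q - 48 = (q - 3)*(q^2 + 8*q + 16) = (q - 3)*(q + 4)*(q + 4)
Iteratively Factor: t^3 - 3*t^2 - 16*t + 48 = (t + 4)*(t^2 - 7*t + 12) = (t - 3)*(t + 4)*(t - 4)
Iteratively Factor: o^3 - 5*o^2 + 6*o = (o - 3)*(o^2 - 2*o) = (o - 3)*(o - 2)*(o)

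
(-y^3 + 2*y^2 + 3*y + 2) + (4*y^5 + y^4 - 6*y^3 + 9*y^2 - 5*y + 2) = 4*y^5 + y^4 - 7*y^3 + 11*y^2 - 2*y + 4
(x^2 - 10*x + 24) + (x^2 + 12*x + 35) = 2*x^2 + 2*x + 59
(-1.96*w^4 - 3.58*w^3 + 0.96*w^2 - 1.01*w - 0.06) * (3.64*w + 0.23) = -7.1344*w^5 - 13.482*w^4 + 2.671*w^3 - 3.4556*w^2 - 0.4507*w - 0.0138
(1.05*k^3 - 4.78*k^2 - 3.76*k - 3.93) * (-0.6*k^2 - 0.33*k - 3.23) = -0.63*k^5 + 2.5215*k^4 + 0.4419*k^3 + 19.0382*k^2 + 13.4417*k + 12.6939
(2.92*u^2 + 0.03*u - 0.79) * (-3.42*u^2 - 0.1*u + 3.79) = -9.9864*u^4 - 0.3946*u^3 + 13.7656*u^2 + 0.1927*u - 2.9941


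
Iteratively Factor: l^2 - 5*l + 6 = (l - 2)*(l - 3)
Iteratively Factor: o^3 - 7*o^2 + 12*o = (o - 3)*(o^2 - 4*o) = (o - 4)*(o - 3)*(o)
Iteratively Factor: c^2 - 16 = (c - 4)*(c + 4)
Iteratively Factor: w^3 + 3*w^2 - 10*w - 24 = (w + 4)*(w^2 - w - 6) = (w - 3)*(w + 4)*(w + 2)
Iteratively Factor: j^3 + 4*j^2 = (j)*(j^2 + 4*j) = j*(j + 4)*(j)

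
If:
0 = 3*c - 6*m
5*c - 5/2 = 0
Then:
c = 1/2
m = 1/4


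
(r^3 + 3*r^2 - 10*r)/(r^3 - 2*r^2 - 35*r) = (r - 2)/(r - 7)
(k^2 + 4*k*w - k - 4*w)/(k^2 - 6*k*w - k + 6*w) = (-k - 4*w)/(-k + 6*w)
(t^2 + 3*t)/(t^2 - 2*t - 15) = t/(t - 5)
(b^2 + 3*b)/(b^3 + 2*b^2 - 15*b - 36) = b/(b^2 - b - 12)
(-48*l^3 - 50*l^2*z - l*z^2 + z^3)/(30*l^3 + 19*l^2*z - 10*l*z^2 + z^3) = (-48*l^2 - 2*l*z + z^2)/(30*l^2 - 11*l*z + z^2)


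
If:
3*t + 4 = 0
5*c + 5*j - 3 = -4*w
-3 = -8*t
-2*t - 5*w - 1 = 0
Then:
No Solution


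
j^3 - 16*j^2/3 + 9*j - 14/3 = (j - 7/3)*(j - 2)*(j - 1)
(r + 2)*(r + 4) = r^2 + 6*r + 8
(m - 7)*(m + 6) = m^2 - m - 42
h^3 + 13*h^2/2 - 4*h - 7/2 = (h - 1)*(h + 1/2)*(h + 7)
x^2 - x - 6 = (x - 3)*(x + 2)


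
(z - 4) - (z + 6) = -10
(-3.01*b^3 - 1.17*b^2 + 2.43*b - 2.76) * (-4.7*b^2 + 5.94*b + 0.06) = 14.147*b^5 - 12.3804*b^4 - 18.5514*b^3 + 27.336*b^2 - 16.2486*b - 0.1656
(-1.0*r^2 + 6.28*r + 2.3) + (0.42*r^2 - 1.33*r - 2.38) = -0.58*r^2 + 4.95*r - 0.0800000000000001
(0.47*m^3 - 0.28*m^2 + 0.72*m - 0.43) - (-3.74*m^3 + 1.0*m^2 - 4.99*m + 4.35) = 4.21*m^3 - 1.28*m^2 + 5.71*m - 4.78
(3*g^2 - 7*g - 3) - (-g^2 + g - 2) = 4*g^2 - 8*g - 1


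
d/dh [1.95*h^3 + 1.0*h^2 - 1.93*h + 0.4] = 5.85*h^2 + 2.0*h - 1.93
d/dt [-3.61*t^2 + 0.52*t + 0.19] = 0.52 - 7.22*t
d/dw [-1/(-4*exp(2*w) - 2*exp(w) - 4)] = (-4*exp(w) - 1)*exp(w)/(2*(2*exp(2*w) + exp(w) + 2)^2)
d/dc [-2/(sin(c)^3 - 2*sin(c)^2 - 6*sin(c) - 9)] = 2*(3*sin(c)^2 - 4*sin(c) - 6)*cos(c)/(sin(c)^3 - 2*sin(c)^2 - 6*sin(c) - 9)^2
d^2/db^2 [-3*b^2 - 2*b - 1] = -6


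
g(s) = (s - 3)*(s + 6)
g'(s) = 2*s + 3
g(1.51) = -11.19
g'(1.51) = 6.02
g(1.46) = -11.49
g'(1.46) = 5.92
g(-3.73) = -15.28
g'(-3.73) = -4.46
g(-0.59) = -19.42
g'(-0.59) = 1.82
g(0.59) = -15.88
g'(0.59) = 4.18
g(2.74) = -2.27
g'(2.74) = 8.48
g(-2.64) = -18.95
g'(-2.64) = -2.28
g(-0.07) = -18.21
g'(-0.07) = 2.86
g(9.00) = 90.00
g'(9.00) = 21.00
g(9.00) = 90.00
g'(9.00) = 21.00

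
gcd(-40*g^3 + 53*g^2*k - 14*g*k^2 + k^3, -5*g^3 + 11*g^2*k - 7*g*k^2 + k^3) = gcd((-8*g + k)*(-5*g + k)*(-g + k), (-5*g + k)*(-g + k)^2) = 5*g^2 - 6*g*k + k^2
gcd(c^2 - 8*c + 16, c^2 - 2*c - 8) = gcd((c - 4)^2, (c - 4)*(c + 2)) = c - 4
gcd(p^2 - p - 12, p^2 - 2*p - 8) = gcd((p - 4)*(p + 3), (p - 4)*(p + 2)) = p - 4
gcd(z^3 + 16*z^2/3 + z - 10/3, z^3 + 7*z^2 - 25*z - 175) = z + 5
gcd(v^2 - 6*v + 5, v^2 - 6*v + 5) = v^2 - 6*v + 5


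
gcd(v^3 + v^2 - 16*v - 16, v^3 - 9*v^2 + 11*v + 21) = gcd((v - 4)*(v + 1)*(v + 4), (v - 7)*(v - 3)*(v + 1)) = v + 1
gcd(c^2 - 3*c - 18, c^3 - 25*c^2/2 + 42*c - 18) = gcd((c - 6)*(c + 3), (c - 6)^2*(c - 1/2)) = c - 6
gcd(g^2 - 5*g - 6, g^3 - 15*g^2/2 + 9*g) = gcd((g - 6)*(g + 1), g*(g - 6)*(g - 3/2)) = g - 6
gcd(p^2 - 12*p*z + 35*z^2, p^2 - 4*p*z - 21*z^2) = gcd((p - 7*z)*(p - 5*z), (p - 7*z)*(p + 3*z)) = -p + 7*z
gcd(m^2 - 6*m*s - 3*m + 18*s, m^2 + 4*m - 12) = 1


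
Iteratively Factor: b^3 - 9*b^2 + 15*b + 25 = (b - 5)*(b^2 - 4*b - 5) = (b - 5)*(b + 1)*(b - 5)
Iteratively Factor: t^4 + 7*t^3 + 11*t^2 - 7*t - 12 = (t - 1)*(t^3 + 8*t^2 + 19*t + 12) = (t - 1)*(t + 3)*(t^2 + 5*t + 4) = (t - 1)*(t + 3)*(t + 4)*(t + 1)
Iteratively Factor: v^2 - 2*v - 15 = (v - 5)*(v + 3)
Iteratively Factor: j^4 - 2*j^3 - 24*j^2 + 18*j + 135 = (j + 3)*(j^3 - 5*j^2 - 9*j + 45) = (j - 3)*(j + 3)*(j^2 - 2*j - 15) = (j - 5)*(j - 3)*(j + 3)*(j + 3)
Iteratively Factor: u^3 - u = (u)*(u^2 - 1) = u*(u + 1)*(u - 1)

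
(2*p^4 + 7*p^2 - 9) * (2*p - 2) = 4*p^5 - 4*p^4 + 14*p^3 - 14*p^2 - 18*p + 18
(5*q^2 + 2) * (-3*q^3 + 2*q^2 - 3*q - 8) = -15*q^5 + 10*q^4 - 21*q^3 - 36*q^2 - 6*q - 16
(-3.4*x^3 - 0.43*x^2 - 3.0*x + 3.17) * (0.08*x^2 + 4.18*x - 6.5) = -0.272*x^5 - 14.2464*x^4 + 20.0626*x^3 - 9.4914*x^2 + 32.7506*x - 20.605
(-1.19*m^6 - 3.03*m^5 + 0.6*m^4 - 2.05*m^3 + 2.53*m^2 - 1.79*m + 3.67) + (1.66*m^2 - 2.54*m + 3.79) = -1.19*m^6 - 3.03*m^5 + 0.6*m^4 - 2.05*m^3 + 4.19*m^2 - 4.33*m + 7.46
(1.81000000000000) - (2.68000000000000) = -0.870000000000000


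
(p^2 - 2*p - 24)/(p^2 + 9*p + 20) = (p - 6)/(p + 5)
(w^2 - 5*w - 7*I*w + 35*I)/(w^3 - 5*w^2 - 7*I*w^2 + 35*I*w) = 1/w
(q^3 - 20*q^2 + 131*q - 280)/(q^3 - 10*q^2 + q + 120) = (q - 7)/(q + 3)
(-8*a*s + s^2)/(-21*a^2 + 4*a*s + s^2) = s*(-8*a + s)/(-21*a^2 + 4*a*s + s^2)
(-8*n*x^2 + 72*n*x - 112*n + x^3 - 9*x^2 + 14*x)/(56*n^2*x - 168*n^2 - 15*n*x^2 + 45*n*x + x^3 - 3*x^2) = (x^2 - 9*x + 14)/(-7*n*x + 21*n + x^2 - 3*x)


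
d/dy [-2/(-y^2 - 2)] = -4*y/(y^2 + 2)^2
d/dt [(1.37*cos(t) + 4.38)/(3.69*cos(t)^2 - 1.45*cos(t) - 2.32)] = (5.0553*cos(t)^2 + 32.3244*cos(t) - 3.1726)*sin(t)/(13.6161*cos(t)^4 - 10.701*cos(t)^3 - 15.0191*cos(t)^2 + 6.728*cos(t) + 5.3824)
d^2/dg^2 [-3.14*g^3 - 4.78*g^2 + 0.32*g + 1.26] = -18.84*g - 9.56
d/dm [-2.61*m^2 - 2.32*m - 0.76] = -5.22*m - 2.32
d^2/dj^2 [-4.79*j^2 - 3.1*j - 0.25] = -9.58000000000000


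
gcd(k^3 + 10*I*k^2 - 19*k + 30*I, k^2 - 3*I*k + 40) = k + 5*I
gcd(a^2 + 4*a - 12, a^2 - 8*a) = 1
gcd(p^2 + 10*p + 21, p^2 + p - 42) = p + 7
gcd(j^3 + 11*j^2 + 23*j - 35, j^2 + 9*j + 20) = j + 5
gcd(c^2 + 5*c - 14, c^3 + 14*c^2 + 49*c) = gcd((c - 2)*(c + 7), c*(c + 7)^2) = c + 7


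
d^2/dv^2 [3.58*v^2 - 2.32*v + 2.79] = 7.16000000000000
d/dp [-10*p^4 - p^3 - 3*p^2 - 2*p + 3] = -40*p^3 - 3*p^2 - 6*p - 2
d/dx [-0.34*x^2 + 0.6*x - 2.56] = 0.6 - 0.68*x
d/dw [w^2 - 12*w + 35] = 2*w - 12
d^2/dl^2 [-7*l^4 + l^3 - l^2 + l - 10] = -84*l^2 + 6*l - 2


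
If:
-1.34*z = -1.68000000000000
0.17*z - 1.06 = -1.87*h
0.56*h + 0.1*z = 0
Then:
No Solution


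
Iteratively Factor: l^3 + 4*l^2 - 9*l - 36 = (l - 3)*(l^2 + 7*l + 12) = (l - 3)*(l + 3)*(l + 4)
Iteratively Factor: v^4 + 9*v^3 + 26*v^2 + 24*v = (v)*(v^3 + 9*v^2 + 26*v + 24) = v*(v + 2)*(v^2 + 7*v + 12) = v*(v + 2)*(v + 3)*(v + 4)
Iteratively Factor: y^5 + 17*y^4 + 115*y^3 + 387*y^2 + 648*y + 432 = (y + 3)*(y^4 + 14*y^3 + 73*y^2 + 168*y + 144) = (y + 3)*(y + 4)*(y^3 + 10*y^2 + 33*y + 36) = (y + 3)^2*(y + 4)*(y^2 + 7*y + 12) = (y + 3)^3*(y + 4)*(y + 4)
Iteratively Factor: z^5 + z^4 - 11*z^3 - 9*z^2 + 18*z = (z - 1)*(z^4 + 2*z^3 - 9*z^2 - 18*z) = z*(z - 1)*(z^3 + 2*z^2 - 9*z - 18) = z*(z - 1)*(z + 2)*(z^2 - 9) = z*(z - 1)*(z + 2)*(z + 3)*(z - 3)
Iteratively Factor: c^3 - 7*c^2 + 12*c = (c - 4)*(c^2 - 3*c) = c*(c - 4)*(c - 3)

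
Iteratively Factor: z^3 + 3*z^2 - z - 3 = (z + 1)*(z^2 + 2*z - 3) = (z - 1)*(z + 1)*(z + 3)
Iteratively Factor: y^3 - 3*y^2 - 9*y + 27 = (y - 3)*(y^2 - 9) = (y - 3)^2*(y + 3)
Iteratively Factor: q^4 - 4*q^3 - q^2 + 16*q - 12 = (q - 2)*(q^3 - 2*q^2 - 5*q + 6) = (q - 3)*(q - 2)*(q^2 + q - 2) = (q - 3)*(q - 2)*(q - 1)*(q + 2)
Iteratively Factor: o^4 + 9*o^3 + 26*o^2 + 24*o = (o)*(o^3 + 9*o^2 + 26*o + 24) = o*(o + 3)*(o^2 + 6*o + 8) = o*(o + 2)*(o + 3)*(o + 4)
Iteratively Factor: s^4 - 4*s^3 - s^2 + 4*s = (s - 1)*(s^3 - 3*s^2 - 4*s) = (s - 4)*(s - 1)*(s^2 + s) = s*(s - 4)*(s - 1)*(s + 1)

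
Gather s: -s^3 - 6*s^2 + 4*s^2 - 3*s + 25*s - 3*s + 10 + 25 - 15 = -s^3 - 2*s^2 + 19*s + 20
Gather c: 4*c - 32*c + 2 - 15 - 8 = -28*c - 21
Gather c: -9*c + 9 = 9 - 9*c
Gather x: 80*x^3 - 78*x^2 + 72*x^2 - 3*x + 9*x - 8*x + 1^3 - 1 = 80*x^3 - 6*x^2 - 2*x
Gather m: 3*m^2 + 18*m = 3*m^2 + 18*m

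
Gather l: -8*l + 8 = 8 - 8*l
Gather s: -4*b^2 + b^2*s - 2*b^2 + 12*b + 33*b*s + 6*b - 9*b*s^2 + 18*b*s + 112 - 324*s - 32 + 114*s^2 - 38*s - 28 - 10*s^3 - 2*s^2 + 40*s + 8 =-6*b^2 + 18*b - 10*s^3 + s^2*(112 - 9*b) + s*(b^2 + 51*b - 322) + 60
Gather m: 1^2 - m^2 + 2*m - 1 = -m^2 + 2*m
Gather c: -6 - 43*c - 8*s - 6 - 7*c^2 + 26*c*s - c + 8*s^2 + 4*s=-7*c^2 + c*(26*s - 44) + 8*s^2 - 4*s - 12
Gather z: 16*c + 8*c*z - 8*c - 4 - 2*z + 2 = 8*c + z*(8*c - 2) - 2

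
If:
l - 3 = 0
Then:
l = 3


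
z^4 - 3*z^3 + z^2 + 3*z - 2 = (z - 2)*(z - 1)^2*(z + 1)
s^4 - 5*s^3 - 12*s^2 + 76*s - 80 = (s - 5)*(s - 2)^2*(s + 4)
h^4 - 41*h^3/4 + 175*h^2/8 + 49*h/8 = h*(h - 7)*(h - 7/2)*(h + 1/4)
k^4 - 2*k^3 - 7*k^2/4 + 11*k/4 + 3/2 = (k - 2)*(k - 3/2)*(k + 1/2)*(k + 1)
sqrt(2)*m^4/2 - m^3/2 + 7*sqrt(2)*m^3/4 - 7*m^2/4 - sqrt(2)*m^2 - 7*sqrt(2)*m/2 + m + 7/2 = (m + 7/2)*(m - sqrt(2))*(m - sqrt(2)/2)*(sqrt(2)*m/2 + 1)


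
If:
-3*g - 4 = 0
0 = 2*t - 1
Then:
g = -4/3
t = 1/2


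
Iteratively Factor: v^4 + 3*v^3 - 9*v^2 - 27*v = (v + 3)*(v^3 - 9*v) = (v - 3)*(v + 3)*(v^2 + 3*v) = v*(v - 3)*(v + 3)*(v + 3)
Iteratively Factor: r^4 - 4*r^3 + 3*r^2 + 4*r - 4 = (r - 2)*(r^3 - 2*r^2 - r + 2) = (r - 2)^2*(r^2 - 1) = (r - 2)^2*(r - 1)*(r + 1)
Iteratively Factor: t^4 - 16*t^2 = (t - 4)*(t^3 + 4*t^2) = t*(t - 4)*(t^2 + 4*t) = t*(t - 4)*(t + 4)*(t)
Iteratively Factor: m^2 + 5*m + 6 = (m + 3)*(m + 2)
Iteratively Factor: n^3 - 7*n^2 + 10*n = (n)*(n^2 - 7*n + 10) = n*(n - 2)*(n - 5)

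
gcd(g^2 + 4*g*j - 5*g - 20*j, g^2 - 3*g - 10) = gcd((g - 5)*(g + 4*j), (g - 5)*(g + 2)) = g - 5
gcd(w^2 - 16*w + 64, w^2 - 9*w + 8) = w - 8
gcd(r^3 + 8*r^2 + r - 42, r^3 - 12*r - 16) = 1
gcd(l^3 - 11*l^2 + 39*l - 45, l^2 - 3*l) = l - 3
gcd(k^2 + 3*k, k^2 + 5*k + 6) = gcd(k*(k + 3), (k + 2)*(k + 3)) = k + 3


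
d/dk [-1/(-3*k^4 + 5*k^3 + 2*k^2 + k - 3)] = (-12*k^3 + 15*k^2 + 4*k + 1)/(-3*k^4 + 5*k^3 + 2*k^2 + k - 3)^2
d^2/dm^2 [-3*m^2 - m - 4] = -6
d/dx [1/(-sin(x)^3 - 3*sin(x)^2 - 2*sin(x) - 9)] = (3*sin(x)^2 + 6*sin(x) + 2)*cos(x)/(sin(x)^3 + 3*sin(x)^2 + 2*sin(x) + 9)^2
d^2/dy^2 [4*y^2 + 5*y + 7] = 8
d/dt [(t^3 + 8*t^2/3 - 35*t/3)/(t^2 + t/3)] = (9*t^2 + 6*t + 113)/(9*t^2 + 6*t + 1)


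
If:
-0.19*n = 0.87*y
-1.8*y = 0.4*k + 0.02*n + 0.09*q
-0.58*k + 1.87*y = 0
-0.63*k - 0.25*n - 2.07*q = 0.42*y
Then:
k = 0.00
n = 0.00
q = 0.00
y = 0.00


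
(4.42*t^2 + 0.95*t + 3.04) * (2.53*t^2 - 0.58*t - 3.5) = 11.1826*t^4 - 0.1601*t^3 - 8.3298*t^2 - 5.0882*t - 10.64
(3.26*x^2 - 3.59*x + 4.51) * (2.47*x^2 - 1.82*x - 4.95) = 8.0522*x^4 - 14.8005*x^3 + 1.5365*x^2 + 9.5623*x - 22.3245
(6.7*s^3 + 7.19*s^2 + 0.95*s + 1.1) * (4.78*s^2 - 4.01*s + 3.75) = 32.026*s^5 + 7.5012*s^4 + 0.834099999999999*s^3 + 28.411*s^2 - 0.8485*s + 4.125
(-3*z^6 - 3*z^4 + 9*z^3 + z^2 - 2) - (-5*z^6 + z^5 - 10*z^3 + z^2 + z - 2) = 2*z^6 - z^5 - 3*z^4 + 19*z^3 - z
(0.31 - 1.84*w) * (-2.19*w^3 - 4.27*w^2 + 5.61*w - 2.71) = 4.0296*w^4 + 7.1779*w^3 - 11.6461*w^2 + 6.7255*w - 0.8401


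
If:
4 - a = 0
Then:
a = 4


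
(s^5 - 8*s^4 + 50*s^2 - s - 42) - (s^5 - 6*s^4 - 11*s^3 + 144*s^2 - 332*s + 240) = -2*s^4 + 11*s^3 - 94*s^2 + 331*s - 282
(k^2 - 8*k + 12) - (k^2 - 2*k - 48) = 60 - 6*k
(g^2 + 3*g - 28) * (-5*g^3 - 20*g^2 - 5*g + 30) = -5*g^5 - 35*g^4 + 75*g^3 + 575*g^2 + 230*g - 840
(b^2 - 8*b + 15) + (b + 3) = b^2 - 7*b + 18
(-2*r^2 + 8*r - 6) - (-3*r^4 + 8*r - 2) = 3*r^4 - 2*r^2 - 4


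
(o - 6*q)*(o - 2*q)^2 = o^3 - 10*o^2*q + 28*o*q^2 - 24*q^3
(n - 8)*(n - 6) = n^2 - 14*n + 48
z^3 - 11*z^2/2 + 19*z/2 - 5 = (z - 5/2)*(z - 2)*(z - 1)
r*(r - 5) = r^2 - 5*r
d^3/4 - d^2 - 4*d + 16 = (d/4 + 1)*(d - 4)^2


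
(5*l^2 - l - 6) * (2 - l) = -5*l^3 + 11*l^2 + 4*l - 12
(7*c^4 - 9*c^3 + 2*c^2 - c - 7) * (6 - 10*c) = -70*c^5 + 132*c^4 - 74*c^3 + 22*c^2 + 64*c - 42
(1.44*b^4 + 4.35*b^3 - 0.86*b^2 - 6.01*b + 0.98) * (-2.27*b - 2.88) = -3.2688*b^5 - 14.0217*b^4 - 10.5758*b^3 + 16.1195*b^2 + 15.0842*b - 2.8224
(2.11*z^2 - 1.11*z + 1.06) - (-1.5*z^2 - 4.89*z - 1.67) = 3.61*z^2 + 3.78*z + 2.73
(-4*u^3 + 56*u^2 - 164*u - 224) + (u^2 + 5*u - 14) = -4*u^3 + 57*u^2 - 159*u - 238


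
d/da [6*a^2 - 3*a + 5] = 12*a - 3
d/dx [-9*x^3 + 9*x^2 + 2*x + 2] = -27*x^2 + 18*x + 2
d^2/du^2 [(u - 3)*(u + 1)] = 2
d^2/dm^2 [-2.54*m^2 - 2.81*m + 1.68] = -5.08000000000000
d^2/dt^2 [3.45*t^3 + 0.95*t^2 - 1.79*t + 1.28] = 20.7*t + 1.9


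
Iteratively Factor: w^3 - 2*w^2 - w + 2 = (w - 1)*(w^2 - w - 2) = (w - 2)*(w - 1)*(w + 1)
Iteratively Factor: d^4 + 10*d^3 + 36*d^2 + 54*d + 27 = (d + 3)*(d^3 + 7*d^2 + 15*d + 9) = (d + 1)*(d + 3)*(d^2 + 6*d + 9) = (d + 1)*(d + 3)^2*(d + 3)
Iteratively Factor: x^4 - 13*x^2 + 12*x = (x - 3)*(x^3 + 3*x^2 - 4*x) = (x - 3)*(x + 4)*(x^2 - x) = x*(x - 3)*(x + 4)*(x - 1)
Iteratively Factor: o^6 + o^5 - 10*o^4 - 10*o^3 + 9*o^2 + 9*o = (o + 1)*(o^5 - 10*o^3 + 9*o) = (o + 1)*(o + 3)*(o^4 - 3*o^3 - o^2 + 3*o) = (o + 1)^2*(o + 3)*(o^3 - 4*o^2 + 3*o) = o*(o + 1)^2*(o + 3)*(o^2 - 4*o + 3) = o*(o - 1)*(o + 1)^2*(o + 3)*(o - 3)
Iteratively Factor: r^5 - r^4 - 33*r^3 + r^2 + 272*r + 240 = (r + 3)*(r^4 - 4*r^3 - 21*r^2 + 64*r + 80) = (r - 4)*(r + 3)*(r^3 - 21*r - 20) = (r - 4)*(r + 3)*(r + 4)*(r^2 - 4*r - 5) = (r - 5)*(r - 4)*(r + 3)*(r + 4)*(r + 1)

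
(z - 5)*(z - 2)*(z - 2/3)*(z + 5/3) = z^4 - 6*z^3 + 17*z^2/9 + 160*z/9 - 100/9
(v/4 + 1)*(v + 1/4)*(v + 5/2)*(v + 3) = v^4/4 + 39*v^3/16 + 255*v^2/32 + 299*v/32 + 15/8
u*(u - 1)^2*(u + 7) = u^4 + 5*u^3 - 13*u^2 + 7*u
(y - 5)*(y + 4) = y^2 - y - 20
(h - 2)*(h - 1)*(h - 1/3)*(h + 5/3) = h^4 - 5*h^3/3 - 23*h^2/9 + 13*h/3 - 10/9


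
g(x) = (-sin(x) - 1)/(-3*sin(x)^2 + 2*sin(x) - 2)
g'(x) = (6*sin(x)*cos(x) - 2*cos(x))*(-sin(x) - 1)/(-3*sin(x)^2 + 2*sin(x) - 2)^2 - cos(x)/(-3*sin(x)^2 + 2*sin(x) - 2) = (-3*sin(x)^2 - 6*sin(x) + 4)*cos(x)/(3*sin(x)^2 - 2*sin(x) + 2)^2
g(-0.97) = 0.03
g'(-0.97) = 0.12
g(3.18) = 0.46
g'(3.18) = -0.97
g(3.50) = 0.21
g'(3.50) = -0.57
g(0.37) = 0.82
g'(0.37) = 0.48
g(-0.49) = 0.15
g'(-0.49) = 0.42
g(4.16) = 0.03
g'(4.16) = -0.11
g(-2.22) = 0.04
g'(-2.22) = -0.14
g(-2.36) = 0.06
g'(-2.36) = -0.20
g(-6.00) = 0.76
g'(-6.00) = 0.71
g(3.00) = 0.64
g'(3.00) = -0.97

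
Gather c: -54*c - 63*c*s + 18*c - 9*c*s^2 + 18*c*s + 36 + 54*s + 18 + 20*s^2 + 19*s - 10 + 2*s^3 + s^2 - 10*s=c*(-9*s^2 - 45*s - 36) + 2*s^3 + 21*s^2 + 63*s + 44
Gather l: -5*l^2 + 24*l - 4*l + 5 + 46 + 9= -5*l^2 + 20*l + 60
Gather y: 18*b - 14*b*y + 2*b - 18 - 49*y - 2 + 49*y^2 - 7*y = 20*b + 49*y^2 + y*(-14*b - 56) - 20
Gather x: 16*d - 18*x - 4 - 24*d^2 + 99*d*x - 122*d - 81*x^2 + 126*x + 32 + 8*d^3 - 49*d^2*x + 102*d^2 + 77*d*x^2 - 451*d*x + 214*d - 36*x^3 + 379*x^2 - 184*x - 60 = 8*d^3 + 78*d^2 + 108*d - 36*x^3 + x^2*(77*d + 298) + x*(-49*d^2 - 352*d - 76) - 32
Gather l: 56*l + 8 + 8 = 56*l + 16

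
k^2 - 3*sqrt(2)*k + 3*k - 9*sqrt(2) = (k + 3)*(k - 3*sqrt(2))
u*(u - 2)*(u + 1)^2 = u^4 - 3*u^2 - 2*u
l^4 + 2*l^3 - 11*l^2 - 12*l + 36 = (l - 2)^2*(l + 3)^2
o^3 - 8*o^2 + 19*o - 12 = (o - 4)*(o - 3)*(o - 1)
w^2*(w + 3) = w^3 + 3*w^2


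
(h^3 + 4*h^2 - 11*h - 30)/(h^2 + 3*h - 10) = (h^2 - h - 6)/(h - 2)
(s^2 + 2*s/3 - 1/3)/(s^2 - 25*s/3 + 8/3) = (s + 1)/(s - 8)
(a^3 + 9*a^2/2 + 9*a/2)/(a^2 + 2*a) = (2*a^2 + 9*a + 9)/(2*(a + 2))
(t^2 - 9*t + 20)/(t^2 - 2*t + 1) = (t^2 - 9*t + 20)/(t^2 - 2*t + 1)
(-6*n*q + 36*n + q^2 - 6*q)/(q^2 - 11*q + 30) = (-6*n + q)/(q - 5)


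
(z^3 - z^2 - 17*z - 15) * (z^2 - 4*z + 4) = z^5 - 5*z^4 - 9*z^3 + 49*z^2 - 8*z - 60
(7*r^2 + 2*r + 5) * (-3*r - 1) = -21*r^3 - 13*r^2 - 17*r - 5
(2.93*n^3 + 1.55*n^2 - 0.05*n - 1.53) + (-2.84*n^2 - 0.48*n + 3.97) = 2.93*n^3 - 1.29*n^2 - 0.53*n + 2.44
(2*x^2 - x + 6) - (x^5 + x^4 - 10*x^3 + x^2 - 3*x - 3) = -x^5 - x^4 + 10*x^3 + x^2 + 2*x + 9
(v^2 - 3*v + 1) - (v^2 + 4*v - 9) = 10 - 7*v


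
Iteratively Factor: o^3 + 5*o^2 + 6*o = (o + 3)*(o^2 + 2*o) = o*(o + 3)*(o + 2)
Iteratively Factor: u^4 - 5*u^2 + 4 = (u - 2)*(u^3 + 2*u^2 - u - 2) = (u - 2)*(u + 1)*(u^2 + u - 2) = (u - 2)*(u - 1)*(u + 1)*(u + 2)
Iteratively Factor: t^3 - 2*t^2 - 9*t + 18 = (t - 2)*(t^2 - 9) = (t - 2)*(t + 3)*(t - 3)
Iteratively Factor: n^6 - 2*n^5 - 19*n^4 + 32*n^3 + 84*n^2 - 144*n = (n - 2)*(n^5 - 19*n^3 - 6*n^2 + 72*n) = (n - 4)*(n - 2)*(n^4 + 4*n^3 - 3*n^2 - 18*n) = (n - 4)*(n - 2)*(n + 3)*(n^3 + n^2 - 6*n) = (n - 4)*(n - 2)*(n + 3)^2*(n^2 - 2*n) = n*(n - 4)*(n - 2)*(n + 3)^2*(n - 2)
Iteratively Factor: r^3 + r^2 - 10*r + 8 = (r - 1)*(r^2 + 2*r - 8) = (r - 1)*(r + 4)*(r - 2)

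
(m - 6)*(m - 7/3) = m^2 - 25*m/3 + 14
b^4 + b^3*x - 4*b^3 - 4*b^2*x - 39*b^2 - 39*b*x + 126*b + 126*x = (b - 7)*(b - 3)*(b + 6)*(b + x)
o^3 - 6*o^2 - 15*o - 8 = (o - 8)*(o + 1)^2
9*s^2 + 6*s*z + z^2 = (3*s + z)^2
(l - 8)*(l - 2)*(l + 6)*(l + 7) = l^4 + 3*l^3 - 72*l^2 - 212*l + 672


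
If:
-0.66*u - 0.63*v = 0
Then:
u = -0.954545454545455*v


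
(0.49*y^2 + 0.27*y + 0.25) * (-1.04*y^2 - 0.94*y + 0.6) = -0.5096*y^4 - 0.7414*y^3 - 0.2198*y^2 - 0.073*y + 0.15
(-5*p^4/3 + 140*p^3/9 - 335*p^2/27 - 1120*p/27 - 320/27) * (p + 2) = -5*p^5/3 + 110*p^4/9 + 505*p^3/27 - 1790*p^2/27 - 2560*p/27 - 640/27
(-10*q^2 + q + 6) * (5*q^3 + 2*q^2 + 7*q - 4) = -50*q^5 - 15*q^4 - 38*q^3 + 59*q^2 + 38*q - 24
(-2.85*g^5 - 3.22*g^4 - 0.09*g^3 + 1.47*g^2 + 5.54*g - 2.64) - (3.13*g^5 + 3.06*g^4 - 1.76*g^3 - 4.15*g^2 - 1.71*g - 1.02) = -5.98*g^5 - 6.28*g^4 + 1.67*g^3 + 5.62*g^2 + 7.25*g - 1.62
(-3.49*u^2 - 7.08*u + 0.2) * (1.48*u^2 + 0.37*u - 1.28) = -5.1652*u^4 - 11.7697*u^3 + 2.1436*u^2 + 9.1364*u - 0.256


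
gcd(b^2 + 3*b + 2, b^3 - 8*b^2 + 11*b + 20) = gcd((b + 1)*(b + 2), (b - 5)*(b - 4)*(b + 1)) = b + 1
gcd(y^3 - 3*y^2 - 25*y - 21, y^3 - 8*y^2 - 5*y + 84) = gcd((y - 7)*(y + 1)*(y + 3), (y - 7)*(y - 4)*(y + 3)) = y^2 - 4*y - 21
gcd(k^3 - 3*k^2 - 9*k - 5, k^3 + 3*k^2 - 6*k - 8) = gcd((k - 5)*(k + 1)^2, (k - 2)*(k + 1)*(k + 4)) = k + 1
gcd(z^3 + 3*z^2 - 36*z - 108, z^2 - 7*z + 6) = z - 6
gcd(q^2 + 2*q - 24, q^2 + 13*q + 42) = q + 6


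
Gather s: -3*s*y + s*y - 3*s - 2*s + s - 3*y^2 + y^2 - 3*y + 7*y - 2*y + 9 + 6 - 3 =s*(-2*y - 4) - 2*y^2 + 2*y + 12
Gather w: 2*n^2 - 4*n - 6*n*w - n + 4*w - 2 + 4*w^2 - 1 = 2*n^2 - 5*n + 4*w^2 + w*(4 - 6*n) - 3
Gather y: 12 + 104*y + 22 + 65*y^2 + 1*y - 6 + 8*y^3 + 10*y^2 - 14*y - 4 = 8*y^3 + 75*y^2 + 91*y + 24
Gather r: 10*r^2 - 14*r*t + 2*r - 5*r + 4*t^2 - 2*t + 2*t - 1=10*r^2 + r*(-14*t - 3) + 4*t^2 - 1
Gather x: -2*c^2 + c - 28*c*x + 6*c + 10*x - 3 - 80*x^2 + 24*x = -2*c^2 + 7*c - 80*x^2 + x*(34 - 28*c) - 3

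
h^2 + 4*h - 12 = (h - 2)*(h + 6)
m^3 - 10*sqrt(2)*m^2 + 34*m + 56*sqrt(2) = (m - 7*sqrt(2))*(m - 4*sqrt(2))*(m + sqrt(2))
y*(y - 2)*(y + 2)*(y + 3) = y^4 + 3*y^3 - 4*y^2 - 12*y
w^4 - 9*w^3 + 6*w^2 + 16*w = w*(w - 8)*(w - 2)*(w + 1)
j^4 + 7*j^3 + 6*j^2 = j^2*(j + 1)*(j + 6)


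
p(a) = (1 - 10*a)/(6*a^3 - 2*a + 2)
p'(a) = (1 - 10*a)*(2 - 18*a^2)/(6*a^3 - 2*a + 2)^2 - 10/(6*a^3 - 2*a + 2)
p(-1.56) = -0.94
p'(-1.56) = -1.66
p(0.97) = -1.57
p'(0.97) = 2.43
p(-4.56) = -0.08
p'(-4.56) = -0.04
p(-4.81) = -0.07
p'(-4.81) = -0.03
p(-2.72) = -0.25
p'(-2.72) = -0.20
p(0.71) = -2.24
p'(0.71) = 2.13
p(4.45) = -0.08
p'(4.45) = 0.04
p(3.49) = -0.14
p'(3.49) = 0.08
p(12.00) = -0.01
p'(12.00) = 0.00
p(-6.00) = -0.05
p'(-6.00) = -0.02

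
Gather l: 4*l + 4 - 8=4*l - 4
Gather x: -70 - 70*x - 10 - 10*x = -80*x - 80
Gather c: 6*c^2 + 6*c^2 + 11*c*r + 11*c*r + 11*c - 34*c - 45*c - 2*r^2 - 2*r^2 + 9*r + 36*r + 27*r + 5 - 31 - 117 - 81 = 12*c^2 + c*(22*r - 68) - 4*r^2 + 72*r - 224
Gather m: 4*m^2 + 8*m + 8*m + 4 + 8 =4*m^2 + 16*m + 12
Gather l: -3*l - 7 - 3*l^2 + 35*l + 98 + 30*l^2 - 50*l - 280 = 27*l^2 - 18*l - 189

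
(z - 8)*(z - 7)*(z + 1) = z^3 - 14*z^2 + 41*z + 56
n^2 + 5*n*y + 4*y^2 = (n + y)*(n + 4*y)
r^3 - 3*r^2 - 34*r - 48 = (r - 8)*(r + 2)*(r + 3)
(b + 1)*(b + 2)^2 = b^3 + 5*b^2 + 8*b + 4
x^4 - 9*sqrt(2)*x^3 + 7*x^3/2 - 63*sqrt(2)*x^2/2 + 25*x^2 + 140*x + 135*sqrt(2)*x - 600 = (x - 5/2)*(x + 6)*(x - 5*sqrt(2))*(x - 4*sqrt(2))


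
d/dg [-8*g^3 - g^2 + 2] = 2*g*(-12*g - 1)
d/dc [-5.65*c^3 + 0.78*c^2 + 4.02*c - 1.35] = -16.95*c^2 + 1.56*c + 4.02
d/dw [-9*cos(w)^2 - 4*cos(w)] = 2*(9*cos(w) + 2)*sin(w)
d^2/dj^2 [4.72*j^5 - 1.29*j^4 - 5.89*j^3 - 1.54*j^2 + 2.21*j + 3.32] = 94.4*j^3 - 15.48*j^2 - 35.34*j - 3.08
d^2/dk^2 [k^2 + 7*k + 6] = 2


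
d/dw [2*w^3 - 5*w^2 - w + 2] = 6*w^2 - 10*w - 1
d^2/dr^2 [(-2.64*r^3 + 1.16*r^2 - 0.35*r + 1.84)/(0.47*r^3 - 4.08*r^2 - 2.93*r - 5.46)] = (1.77635683940025e-15*r^7 - 9.61243999999999*r^6 - 22.2771540000001*r^5 - 62.808168*r^4 + 17.1635179999998*r^3 - 250.656648*r^2 - 265.12704*r + 29.97518)/(0.103823*r^9 - 2.703816*r^8 + 21.529713*r^7 - 37.824246*r^6 - 71.396571*r^5 - 332.633412*r^4 - 374.745545*r^3 - 505.514646*r^2 - 262.043964*r - 162.771336)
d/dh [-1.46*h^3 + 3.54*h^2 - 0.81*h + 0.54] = -4.38*h^2 + 7.08*h - 0.81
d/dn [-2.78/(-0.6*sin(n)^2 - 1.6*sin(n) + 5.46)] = -(3.336*sin(n) + 4.448)*cos(n)/(0.6*sin(n)^2 + 1.6*sin(n) - 5.46)^2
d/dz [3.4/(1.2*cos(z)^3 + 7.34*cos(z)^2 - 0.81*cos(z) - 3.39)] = (12.24*cos(z)^2 + 49.912*cos(z) - 2.754)*sin(z)/(1.2*cos(z)^3 + 7.34*cos(z)^2 - 0.81*cos(z) - 3.39)^2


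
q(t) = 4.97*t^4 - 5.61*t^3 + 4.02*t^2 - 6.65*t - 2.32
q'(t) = 19.88*t^3 - 16.83*t^2 + 8.04*t - 6.65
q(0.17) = -3.36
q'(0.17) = -5.67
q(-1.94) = 137.07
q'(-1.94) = -230.74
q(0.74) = -5.82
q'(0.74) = -1.86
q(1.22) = -3.63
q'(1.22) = 14.21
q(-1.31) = 40.54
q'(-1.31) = -90.76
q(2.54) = 121.66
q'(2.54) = 230.97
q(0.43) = -4.71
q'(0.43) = -4.72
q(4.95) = 2366.69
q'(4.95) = 2031.96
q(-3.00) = 607.85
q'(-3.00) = -719.00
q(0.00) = -2.32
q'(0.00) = -6.65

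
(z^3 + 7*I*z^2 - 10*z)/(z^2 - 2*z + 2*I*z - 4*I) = z*(z + 5*I)/(z - 2)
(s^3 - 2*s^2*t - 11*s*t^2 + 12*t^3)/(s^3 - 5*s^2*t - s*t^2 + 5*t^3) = (s^2 - s*t - 12*t^2)/(s^2 - 4*s*t - 5*t^2)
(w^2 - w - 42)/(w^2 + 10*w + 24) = (w - 7)/(w + 4)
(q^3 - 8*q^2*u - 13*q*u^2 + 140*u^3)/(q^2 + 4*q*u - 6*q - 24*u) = (q^2 - 12*q*u + 35*u^2)/(q - 6)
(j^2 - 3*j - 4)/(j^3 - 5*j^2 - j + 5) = (j - 4)/(j^2 - 6*j + 5)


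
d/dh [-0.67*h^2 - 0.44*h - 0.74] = -1.34*h - 0.44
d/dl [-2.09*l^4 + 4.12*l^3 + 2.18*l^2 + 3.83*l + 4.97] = -8.36*l^3 + 12.36*l^2 + 4.36*l + 3.83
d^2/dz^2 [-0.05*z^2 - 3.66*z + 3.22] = -0.100000000000000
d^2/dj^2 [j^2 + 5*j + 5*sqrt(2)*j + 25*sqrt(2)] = 2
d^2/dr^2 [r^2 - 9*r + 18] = 2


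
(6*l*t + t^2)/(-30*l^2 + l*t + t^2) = t/(-5*l + t)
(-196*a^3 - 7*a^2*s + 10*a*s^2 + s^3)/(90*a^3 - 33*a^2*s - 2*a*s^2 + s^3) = (-196*a^3 - 7*a^2*s + 10*a*s^2 + s^3)/(90*a^3 - 33*a^2*s - 2*a*s^2 + s^3)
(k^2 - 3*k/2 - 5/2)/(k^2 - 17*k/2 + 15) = (k + 1)/(k - 6)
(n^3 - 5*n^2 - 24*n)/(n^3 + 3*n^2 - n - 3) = n*(n - 8)/(n^2 - 1)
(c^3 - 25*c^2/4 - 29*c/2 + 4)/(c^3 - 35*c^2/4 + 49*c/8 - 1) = 2*(c + 2)/(2*c - 1)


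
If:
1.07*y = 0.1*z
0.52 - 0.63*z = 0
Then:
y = 0.08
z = 0.83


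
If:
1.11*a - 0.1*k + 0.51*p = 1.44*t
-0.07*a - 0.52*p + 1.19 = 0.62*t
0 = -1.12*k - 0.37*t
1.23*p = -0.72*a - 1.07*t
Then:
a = -7.40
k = 1.07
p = 7.15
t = -3.24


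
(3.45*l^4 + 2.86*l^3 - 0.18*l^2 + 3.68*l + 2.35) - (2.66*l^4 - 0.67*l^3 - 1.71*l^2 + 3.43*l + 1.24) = 0.79*l^4 + 3.53*l^3 + 1.53*l^2 + 0.25*l + 1.11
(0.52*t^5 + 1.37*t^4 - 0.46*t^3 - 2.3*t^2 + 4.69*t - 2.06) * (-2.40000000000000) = -1.248*t^5 - 3.288*t^4 + 1.104*t^3 + 5.52*t^2 - 11.256*t + 4.944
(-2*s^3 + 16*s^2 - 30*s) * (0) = 0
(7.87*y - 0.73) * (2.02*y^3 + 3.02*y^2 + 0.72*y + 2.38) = 15.8974*y^4 + 22.2928*y^3 + 3.4618*y^2 + 18.205*y - 1.7374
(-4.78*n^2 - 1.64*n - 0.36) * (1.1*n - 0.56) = -5.258*n^3 + 0.8728*n^2 + 0.5224*n + 0.2016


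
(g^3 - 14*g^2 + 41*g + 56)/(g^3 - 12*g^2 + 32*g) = (g^2 - 6*g - 7)/(g*(g - 4))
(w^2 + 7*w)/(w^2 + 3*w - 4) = w*(w + 7)/(w^2 + 3*w - 4)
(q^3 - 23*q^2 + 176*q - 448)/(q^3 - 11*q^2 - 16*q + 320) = (q - 7)/(q + 5)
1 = 1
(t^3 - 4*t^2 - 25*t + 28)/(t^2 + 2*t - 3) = (t^2 - 3*t - 28)/(t + 3)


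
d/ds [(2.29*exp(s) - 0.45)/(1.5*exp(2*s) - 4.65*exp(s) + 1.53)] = (-3.435*exp(2*s) + 1.35*exp(s) + 1.4112)*exp(s)/(2.25*exp(4*s) - 13.95*exp(3*s) + 26.2125*exp(2*s) - 14.229*exp(s) + 2.3409)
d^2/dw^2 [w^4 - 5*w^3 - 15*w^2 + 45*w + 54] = 12*w^2 - 30*w - 30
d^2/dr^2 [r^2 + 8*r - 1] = 2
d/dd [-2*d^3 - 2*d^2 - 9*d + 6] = -6*d^2 - 4*d - 9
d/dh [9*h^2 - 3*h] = 18*h - 3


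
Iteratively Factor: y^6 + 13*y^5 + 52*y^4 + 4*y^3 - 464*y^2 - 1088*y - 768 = (y + 4)*(y^5 + 9*y^4 + 16*y^3 - 60*y^2 - 224*y - 192) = (y + 4)^2*(y^4 + 5*y^3 - 4*y^2 - 44*y - 48) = (y + 4)^3*(y^3 + y^2 - 8*y - 12) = (y + 2)*(y + 4)^3*(y^2 - y - 6) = (y + 2)^2*(y + 4)^3*(y - 3)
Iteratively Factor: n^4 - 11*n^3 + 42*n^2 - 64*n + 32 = (n - 4)*(n^3 - 7*n^2 + 14*n - 8) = (n - 4)*(n - 1)*(n^2 - 6*n + 8) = (n - 4)^2*(n - 1)*(n - 2)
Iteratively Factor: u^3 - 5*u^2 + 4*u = (u - 1)*(u^2 - 4*u) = (u - 4)*(u - 1)*(u)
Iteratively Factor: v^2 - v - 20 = (v + 4)*(v - 5)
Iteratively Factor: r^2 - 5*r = (r - 5)*(r)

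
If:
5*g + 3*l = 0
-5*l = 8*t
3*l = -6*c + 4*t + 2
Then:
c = 22*t/15 + 1/3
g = 24*t/25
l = -8*t/5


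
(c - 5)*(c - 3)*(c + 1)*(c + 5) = c^4 - 2*c^3 - 28*c^2 + 50*c + 75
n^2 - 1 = (n - 1)*(n + 1)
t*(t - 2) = t^2 - 2*t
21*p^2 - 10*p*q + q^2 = (-7*p + q)*(-3*p + q)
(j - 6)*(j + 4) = j^2 - 2*j - 24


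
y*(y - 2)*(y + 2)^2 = y^4 + 2*y^3 - 4*y^2 - 8*y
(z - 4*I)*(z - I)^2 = z^3 - 6*I*z^2 - 9*z + 4*I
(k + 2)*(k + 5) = k^2 + 7*k + 10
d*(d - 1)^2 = d^3 - 2*d^2 + d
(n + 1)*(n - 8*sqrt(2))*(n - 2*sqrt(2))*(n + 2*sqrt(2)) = n^4 - 8*sqrt(2)*n^3 + n^3 - 8*sqrt(2)*n^2 - 8*n^2 - 8*n + 64*sqrt(2)*n + 64*sqrt(2)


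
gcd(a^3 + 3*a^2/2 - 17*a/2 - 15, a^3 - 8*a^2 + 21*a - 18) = a - 3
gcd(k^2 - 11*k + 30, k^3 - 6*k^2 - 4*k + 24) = k - 6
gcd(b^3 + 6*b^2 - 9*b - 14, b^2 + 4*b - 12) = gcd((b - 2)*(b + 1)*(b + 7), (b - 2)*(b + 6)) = b - 2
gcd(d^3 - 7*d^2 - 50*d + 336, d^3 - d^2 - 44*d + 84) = d^2 + d - 42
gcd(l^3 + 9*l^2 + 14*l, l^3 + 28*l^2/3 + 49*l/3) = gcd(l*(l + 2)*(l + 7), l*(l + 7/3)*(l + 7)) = l^2 + 7*l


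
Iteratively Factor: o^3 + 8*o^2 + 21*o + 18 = (o + 2)*(o^2 + 6*o + 9) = (o + 2)*(o + 3)*(o + 3)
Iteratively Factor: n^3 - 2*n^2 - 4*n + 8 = (n - 2)*(n^2 - 4) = (n - 2)^2*(n + 2)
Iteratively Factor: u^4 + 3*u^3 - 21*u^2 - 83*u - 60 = (u + 3)*(u^3 - 21*u - 20) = (u + 1)*(u + 3)*(u^2 - u - 20) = (u + 1)*(u + 3)*(u + 4)*(u - 5)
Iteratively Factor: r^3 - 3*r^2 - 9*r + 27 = (r - 3)*(r^2 - 9) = (r - 3)*(r + 3)*(r - 3)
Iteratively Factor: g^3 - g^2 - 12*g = (g)*(g^2 - g - 12) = g*(g - 4)*(g + 3)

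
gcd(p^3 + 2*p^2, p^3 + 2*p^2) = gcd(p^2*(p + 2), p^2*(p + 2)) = p^3 + 2*p^2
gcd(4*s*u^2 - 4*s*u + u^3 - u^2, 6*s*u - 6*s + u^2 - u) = u - 1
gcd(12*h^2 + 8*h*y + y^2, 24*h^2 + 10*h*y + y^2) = 6*h + y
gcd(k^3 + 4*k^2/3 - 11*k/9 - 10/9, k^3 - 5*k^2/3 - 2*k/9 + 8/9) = k^2 - k/3 - 2/3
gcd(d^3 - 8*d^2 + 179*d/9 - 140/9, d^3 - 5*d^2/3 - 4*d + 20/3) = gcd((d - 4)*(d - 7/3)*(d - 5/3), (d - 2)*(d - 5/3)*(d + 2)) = d - 5/3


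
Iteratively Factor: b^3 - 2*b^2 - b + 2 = (b - 1)*(b^2 - b - 2) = (b - 1)*(b + 1)*(b - 2)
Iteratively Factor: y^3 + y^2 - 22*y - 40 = (y + 4)*(y^2 - 3*y - 10) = (y + 2)*(y + 4)*(y - 5)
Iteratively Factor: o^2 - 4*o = (o - 4)*(o)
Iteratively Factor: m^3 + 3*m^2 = (m)*(m^2 + 3*m) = m^2*(m + 3)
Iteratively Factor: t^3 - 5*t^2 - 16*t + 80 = (t + 4)*(t^2 - 9*t + 20) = (t - 5)*(t + 4)*(t - 4)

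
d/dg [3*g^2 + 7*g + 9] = 6*g + 7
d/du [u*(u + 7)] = 2*u + 7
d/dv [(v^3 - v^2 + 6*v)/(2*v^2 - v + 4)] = (2*v^4 - 2*v^3 + v^2 - 8*v + 24)/(4*v^4 - 4*v^3 + 17*v^2 - 8*v + 16)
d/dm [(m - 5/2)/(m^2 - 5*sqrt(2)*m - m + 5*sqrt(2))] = (m^2 - 5*sqrt(2)*m - m + (2*m - 5)*(-2*m + 1 + 5*sqrt(2))/2 + 5*sqrt(2))/(m^2 - 5*sqrt(2)*m - m + 5*sqrt(2))^2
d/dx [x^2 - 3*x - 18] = 2*x - 3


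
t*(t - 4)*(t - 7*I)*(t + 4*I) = t^4 - 4*t^3 - 3*I*t^3 + 28*t^2 + 12*I*t^2 - 112*t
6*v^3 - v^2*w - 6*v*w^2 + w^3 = (-6*v + w)*(-v + w)*(v + w)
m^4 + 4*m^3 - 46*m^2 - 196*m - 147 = (m - 7)*(m + 1)*(m + 3)*(m + 7)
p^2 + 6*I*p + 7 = (p - I)*(p + 7*I)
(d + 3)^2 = d^2 + 6*d + 9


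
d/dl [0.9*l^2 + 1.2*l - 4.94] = 1.8*l + 1.2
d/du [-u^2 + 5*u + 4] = 5 - 2*u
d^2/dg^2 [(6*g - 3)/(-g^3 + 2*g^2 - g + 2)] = 6*(-(2*g - 1)*(3*g^2 - 4*g + 1)^2 + (6*g^2 - 8*g + (2*g - 1)*(3*g - 2) + 2)*(g^3 - 2*g^2 + g - 2))/(g^3 - 2*g^2 + g - 2)^3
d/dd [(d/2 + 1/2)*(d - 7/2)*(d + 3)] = 3*d^2/2 + d/2 - 11/2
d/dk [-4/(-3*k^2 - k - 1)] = 4*(-6*k - 1)/(3*k^2 + k + 1)^2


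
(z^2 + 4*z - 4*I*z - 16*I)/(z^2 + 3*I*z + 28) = (z + 4)/(z + 7*I)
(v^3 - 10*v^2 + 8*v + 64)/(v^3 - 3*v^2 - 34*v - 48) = (v - 4)/(v + 3)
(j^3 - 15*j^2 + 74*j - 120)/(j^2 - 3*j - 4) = (j^2 - 11*j + 30)/(j + 1)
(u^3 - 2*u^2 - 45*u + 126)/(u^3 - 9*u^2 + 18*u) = (u + 7)/u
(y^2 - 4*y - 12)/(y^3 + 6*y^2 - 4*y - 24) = (y - 6)/(y^2 + 4*y - 12)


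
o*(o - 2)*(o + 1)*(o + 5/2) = o^4 + 3*o^3/2 - 9*o^2/2 - 5*o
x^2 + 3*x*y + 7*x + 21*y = (x + 7)*(x + 3*y)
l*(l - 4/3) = l^2 - 4*l/3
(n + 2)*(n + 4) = n^2 + 6*n + 8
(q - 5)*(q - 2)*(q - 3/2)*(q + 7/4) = q^4 - 27*q^3/4 + 45*q^2/8 + 167*q/8 - 105/4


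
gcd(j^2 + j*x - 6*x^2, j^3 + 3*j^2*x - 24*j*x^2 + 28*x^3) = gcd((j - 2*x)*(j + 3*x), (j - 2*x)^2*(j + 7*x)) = -j + 2*x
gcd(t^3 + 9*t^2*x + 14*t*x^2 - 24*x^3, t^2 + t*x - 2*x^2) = -t + x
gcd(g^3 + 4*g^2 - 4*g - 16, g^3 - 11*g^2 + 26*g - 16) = g - 2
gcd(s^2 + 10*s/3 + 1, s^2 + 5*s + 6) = s + 3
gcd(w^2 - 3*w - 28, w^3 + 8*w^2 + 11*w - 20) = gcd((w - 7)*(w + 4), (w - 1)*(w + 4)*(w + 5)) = w + 4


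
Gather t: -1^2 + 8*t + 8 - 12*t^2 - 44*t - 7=-12*t^2 - 36*t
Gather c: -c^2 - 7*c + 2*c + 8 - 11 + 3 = -c^2 - 5*c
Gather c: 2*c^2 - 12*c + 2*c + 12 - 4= 2*c^2 - 10*c + 8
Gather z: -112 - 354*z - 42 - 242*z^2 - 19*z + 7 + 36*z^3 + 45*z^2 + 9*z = 36*z^3 - 197*z^2 - 364*z - 147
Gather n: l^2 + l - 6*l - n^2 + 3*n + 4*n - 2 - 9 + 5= l^2 - 5*l - n^2 + 7*n - 6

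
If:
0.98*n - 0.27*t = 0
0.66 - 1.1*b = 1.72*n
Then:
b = 0.6 - 0.430797773654917*t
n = 0.275510204081633*t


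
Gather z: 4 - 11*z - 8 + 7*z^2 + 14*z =7*z^2 + 3*z - 4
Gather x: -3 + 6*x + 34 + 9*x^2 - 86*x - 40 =9*x^2 - 80*x - 9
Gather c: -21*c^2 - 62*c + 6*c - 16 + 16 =-21*c^2 - 56*c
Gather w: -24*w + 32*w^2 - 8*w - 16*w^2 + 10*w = 16*w^2 - 22*w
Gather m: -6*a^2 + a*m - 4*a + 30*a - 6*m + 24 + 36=-6*a^2 + 26*a + m*(a - 6) + 60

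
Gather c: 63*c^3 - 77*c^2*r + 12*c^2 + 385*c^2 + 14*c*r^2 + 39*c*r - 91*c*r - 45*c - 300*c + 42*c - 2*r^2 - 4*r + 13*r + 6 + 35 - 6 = 63*c^3 + c^2*(397 - 77*r) + c*(14*r^2 - 52*r - 303) - 2*r^2 + 9*r + 35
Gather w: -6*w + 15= 15 - 6*w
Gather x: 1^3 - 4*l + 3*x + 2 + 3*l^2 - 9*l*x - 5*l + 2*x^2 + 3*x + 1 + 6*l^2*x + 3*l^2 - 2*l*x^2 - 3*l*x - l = 6*l^2 - 10*l + x^2*(2 - 2*l) + x*(6*l^2 - 12*l + 6) + 4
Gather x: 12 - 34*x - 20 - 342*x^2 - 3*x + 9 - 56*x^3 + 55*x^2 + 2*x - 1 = -56*x^3 - 287*x^2 - 35*x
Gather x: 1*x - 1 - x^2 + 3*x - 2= -x^2 + 4*x - 3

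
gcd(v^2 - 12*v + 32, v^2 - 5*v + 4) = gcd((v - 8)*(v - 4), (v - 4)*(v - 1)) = v - 4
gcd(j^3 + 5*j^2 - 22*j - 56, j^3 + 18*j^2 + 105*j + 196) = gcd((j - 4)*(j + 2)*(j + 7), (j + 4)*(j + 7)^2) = j + 7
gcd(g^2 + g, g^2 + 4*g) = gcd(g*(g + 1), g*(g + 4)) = g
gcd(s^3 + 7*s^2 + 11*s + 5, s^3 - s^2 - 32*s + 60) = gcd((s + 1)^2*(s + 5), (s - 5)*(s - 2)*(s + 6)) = 1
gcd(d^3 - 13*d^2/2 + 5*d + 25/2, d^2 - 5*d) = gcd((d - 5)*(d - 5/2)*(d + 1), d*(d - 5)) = d - 5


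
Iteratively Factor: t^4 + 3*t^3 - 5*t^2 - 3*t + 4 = (t - 1)*(t^3 + 4*t^2 - t - 4) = (t - 1)*(t + 1)*(t^2 + 3*t - 4) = (t - 1)*(t + 1)*(t + 4)*(t - 1)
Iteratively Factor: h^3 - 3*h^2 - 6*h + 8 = (h - 4)*(h^2 + h - 2) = (h - 4)*(h + 2)*(h - 1)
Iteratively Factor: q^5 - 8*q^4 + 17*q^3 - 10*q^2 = (q - 1)*(q^4 - 7*q^3 + 10*q^2) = q*(q - 1)*(q^3 - 7*q^2 + 10*q) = q^2*(q - 1)*(q^2 - 7*q + 10) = q^2*(q - 5)*(q - 1)*(q - 2)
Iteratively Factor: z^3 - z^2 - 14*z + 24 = (z - 2)*(z^2 + z - 12) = (z - 3)*(z - 2)*(z + 4)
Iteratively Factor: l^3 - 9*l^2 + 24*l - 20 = (l - 5)*(l^2 - 4*l + 4) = (l - 5)*(l - 2)*(l - 2)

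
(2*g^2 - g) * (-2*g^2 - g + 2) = -4*g^4 + 5*g^2 - 2*g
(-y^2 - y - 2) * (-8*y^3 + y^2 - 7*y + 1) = 8*y^5 + 7*y^4 + 22*y^3 + 4*y^2 + 13*y - 2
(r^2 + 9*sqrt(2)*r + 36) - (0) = r^2 + 9*sqrt(2)*r + 36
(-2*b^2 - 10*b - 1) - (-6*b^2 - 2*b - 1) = 4*b^2 - 8*b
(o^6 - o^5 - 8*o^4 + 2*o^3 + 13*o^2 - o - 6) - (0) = o^6 - o^5 - 8*o^4 + 2*o^3 + 13*o^2 - o - 6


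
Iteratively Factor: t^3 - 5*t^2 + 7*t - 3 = (t - 3)*(t^2 - 2*t + 1) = (t - 3)*(t - 1)*(t - 1)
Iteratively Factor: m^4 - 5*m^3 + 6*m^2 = (m - 2)*(m^3 - 3*m^2) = m*(m - 2)*(m^2 - 3*m) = m^2*(m - 2)*(m - 3)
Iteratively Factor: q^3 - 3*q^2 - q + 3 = (q - 3)*(q^2 - 1) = (q - 3)*(q - 1)*(q + 1)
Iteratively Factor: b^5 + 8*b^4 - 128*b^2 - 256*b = (b)*(b^4 + 8*b^3 - 128*b - 256) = b*(b - 4)*(b^3 + 12*b^2 + 48*b + 64) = b*(b - 4)*(b + 4)*(b^2 + 8*b + 16) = b*(b - 4)*(b + 4)^2*(b + 4)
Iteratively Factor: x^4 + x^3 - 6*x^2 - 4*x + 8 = (x - 2)*(x^3 + 3*x^2 - 4) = (x - 2)*(x - 1)*(x^2 + 4*x + 4) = (x - 2)*(x - 1)*(x + 2)*(x + 2)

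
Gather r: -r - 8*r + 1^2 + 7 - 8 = -9*r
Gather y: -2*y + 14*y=12*y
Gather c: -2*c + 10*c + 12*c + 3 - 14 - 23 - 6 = 20*c - 40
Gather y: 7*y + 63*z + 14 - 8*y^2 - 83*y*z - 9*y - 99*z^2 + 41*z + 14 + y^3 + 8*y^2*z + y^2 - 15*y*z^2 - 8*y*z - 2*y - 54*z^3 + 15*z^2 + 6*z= y^3 + y^2*(8*z - 7) + y*(-15*z^2 - 91*z - 4) - 54*z^3 - 84*z^2 + 110*z + 28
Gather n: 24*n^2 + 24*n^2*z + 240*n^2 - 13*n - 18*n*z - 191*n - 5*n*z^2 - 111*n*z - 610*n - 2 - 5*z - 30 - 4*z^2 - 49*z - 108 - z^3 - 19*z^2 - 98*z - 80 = n^2*(24*z + 264) + n*(-5*z^2 - 129*z - 814) - z^3 - 23*z^2 - 152*z - 220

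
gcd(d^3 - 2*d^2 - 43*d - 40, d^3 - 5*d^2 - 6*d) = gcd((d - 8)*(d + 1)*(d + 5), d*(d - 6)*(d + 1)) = d + 1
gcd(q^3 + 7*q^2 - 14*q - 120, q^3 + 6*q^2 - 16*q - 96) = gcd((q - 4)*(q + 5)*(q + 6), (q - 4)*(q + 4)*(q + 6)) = q^2 + 2*q - 24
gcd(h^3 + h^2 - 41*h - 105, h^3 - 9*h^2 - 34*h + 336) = h - 7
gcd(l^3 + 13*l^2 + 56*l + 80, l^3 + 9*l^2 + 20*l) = l^2 + 9*l + 20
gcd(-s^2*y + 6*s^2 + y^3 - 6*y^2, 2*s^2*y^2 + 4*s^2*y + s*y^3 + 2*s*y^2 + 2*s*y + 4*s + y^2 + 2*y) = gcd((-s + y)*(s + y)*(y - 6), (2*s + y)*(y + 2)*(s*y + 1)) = 1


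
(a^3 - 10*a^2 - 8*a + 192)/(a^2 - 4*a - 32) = a - 6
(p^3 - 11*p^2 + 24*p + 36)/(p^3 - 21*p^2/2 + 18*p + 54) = 2*(p + 1)/(2*p + 3)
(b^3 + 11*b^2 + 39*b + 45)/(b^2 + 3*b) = b + 8 + 15/b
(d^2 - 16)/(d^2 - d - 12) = (d + 4)/(d + 3)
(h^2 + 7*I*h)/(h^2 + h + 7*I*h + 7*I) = h/(h + 1)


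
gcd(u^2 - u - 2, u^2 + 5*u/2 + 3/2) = u + 1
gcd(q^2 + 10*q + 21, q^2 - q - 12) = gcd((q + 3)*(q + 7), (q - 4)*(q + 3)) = q + 3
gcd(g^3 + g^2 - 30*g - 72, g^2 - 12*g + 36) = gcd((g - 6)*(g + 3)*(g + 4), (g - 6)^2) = g - 6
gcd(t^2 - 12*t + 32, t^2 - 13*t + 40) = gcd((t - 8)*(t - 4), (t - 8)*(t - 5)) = t - 8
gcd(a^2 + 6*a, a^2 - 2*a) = a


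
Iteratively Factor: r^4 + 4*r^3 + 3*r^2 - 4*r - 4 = (r - 1)*(r^3 + 5*r^2 + 8*r + 4) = (r - 1)*(r + 2)*(r^2 + 3*r + 2) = (r - 1)*(r + 2)^2*(r + 1)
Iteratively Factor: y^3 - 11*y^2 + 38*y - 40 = (y - 2)*(y^2 - 9*y + 20) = (y - 4)*(y - 2)*(y - 5)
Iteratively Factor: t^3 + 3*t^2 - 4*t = (t + 4)*(t^2 - t) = (t - 1)*(t + 4)*(t)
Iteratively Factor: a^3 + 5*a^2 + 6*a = (a + 2)*(a^2 + 3*a) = (a + 2)*(a + 3)*(a)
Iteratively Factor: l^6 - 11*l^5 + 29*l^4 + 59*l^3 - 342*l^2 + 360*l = (l)*(l^5 - 11*l^4 + 29*l^3 + 59*l^2 - 342*l + 360) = l*(l - 5)*(l^4 - 6*l^3 - l^2 + 54*l - 72) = l*(l - 5)*(l - 2)*(l^3 - 4*l^2 - 9*l + 36) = l*(l - 5)*(l - 3)*(l - 2)*(l^2 - l - 12) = l*(l - 5)*(l - 4)*(l - 3)*(l - 2)*(l + 3)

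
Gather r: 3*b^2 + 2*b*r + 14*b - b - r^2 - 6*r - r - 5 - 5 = 3*b^2 + 13*b - r^2 + r*(2*b - 7) - 10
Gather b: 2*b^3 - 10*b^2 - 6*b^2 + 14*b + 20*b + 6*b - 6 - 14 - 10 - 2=2*b^3 - 16*b^2 + 40*b - 32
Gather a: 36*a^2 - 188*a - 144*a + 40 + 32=36*a^2 - 332*a + 72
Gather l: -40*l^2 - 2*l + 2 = -40*l^2 - 2*l + 2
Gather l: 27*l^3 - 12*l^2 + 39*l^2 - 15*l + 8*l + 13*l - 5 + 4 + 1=27*l^3 + 27*l^2 + 6*l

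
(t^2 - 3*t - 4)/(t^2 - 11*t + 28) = (t + 1)/(t - 7)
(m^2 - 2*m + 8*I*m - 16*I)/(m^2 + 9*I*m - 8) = (m - 2)/(m + I)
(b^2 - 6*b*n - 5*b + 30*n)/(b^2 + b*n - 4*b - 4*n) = (b^2 - 6*b*n - 5*b + 30*n)/(b^2 + b*n - 4*b - 4*n)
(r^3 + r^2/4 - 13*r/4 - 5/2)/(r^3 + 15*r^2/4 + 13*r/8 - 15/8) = 2*(r^2 - r - 2)/(2*r^2 + 5*r - 3)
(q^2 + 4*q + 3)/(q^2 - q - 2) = (q + 3)/(q - 2)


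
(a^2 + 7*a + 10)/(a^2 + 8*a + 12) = (a + 5)/(a + 6)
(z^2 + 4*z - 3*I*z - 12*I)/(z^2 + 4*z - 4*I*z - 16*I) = (z - 3*I)/(z - 4*I)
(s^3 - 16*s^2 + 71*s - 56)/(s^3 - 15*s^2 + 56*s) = (s - 1)/s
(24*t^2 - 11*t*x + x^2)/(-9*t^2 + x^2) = (-8*t + x)/(3*t + x)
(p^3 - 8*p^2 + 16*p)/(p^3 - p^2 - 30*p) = (-p^2 + 8*p - 16)/(-p^2 + p + 30)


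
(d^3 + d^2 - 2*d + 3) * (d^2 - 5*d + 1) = d^5 - 4*d^4 - 6*d^3 + 14*d^2 - 17*d + 3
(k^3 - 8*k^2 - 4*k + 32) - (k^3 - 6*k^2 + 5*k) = -2*k^2 - 9*k + 32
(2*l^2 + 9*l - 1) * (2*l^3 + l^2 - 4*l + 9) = 4*l^5 + 20*l^4 - l^3 - 19*l^2 + 85*l - 9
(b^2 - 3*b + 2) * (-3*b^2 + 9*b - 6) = -3*b^4 + 18*b^3 - 39*b^2 + 36*b - 12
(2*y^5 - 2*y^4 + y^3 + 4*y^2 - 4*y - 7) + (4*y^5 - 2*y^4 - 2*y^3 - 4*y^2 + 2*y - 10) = 6*y^5 - 4*y^4 - y^3 - 2*y - 17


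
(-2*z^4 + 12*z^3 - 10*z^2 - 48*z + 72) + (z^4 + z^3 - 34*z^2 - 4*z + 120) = -z^4 + 13*z^3 - 44*z^2 - 52*z + 192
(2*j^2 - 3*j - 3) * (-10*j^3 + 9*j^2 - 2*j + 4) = -20*j^5 + 48*j^4 - j^3 - 13*j^2 - 6*j - 12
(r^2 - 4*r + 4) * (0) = 0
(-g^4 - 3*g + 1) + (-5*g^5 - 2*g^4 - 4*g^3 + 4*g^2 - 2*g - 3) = -5*g^5 - 3*g^4 - 4*g^3 + 4*g^2 - 5*g - 2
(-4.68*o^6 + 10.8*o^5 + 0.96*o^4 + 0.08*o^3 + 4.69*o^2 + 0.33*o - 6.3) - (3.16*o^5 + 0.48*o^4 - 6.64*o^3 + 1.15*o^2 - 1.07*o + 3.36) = -4.68*o^6 + 7.64*o^5 + 0.48*o^4 + 6.72*o^3 + 3.54*o^2 + 1.4*o - 9.66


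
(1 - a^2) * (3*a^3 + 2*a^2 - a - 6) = -3*a^5 - 2*a^4 + 4*a^3 + 8*a^2 - a - 6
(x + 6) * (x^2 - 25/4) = x^3 + 6*x^2 - 25*x/4 - 75/2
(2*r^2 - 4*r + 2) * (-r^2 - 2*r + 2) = -2*r^4 + 10*r^2 - 12*r + 4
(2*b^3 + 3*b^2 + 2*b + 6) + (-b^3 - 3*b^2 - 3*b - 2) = b^3 - b + 4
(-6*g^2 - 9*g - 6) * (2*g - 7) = -12*g^3 + 24*g^2 + 51*g + 42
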